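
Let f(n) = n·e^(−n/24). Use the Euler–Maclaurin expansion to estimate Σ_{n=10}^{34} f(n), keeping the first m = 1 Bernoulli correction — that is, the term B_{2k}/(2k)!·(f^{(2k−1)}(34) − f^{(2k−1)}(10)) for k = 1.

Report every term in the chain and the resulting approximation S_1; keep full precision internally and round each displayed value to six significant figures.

The integral term ∫_10^34 x·e^(−x/24) dx = 200.351.
Boundary: ½(f(10) + f(34)) = ½(6.59241 + 8.24572) = 7.41906.
So far: 207.770.
Order-1 term: 1/12 · (-0.101050 − 0.384557) = -0.0404673.

S_1 ≈ 207.730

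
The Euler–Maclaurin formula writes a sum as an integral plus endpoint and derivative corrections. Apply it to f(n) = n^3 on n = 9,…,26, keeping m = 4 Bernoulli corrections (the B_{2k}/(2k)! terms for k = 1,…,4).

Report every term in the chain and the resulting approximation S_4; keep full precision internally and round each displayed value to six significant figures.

S_4 ≈ 121905

Integral: ∫_9^26 x^3 dx = 112604.
Endpoint term: (f(9) + f(26))/2 = (729.000 + 17576.0)/2 = 9152.50.
Integral + boundary = 121756.
Correction k=1: B_{2}/2! · (f^{(1)}(26) − f^{(1)}(9)) = 1/12 · (2028.00 − 243.000) = 148.750.
After k=1: 121905.
Correction k=2: B_{4}/4! · (f^{(3)}(26) − f^{(3)}(9)) = −1/720 · (6.00000 − 6.00000) = 0.00000.
After k=2: 121905.
Correction k=3: B_{6}/6! · (f^{(5)}(26) − f^{(5)}(9)) = 1/30240 · (0.00000 − 0.00000) = 0.00000.
After k=3: 121905.
Correction k=4: B_{8}/8! · (f^{(7)}(26) − f^{(7)}(9)) = −1/1209600 · (0.00000 − 0.00000) = 0.00000.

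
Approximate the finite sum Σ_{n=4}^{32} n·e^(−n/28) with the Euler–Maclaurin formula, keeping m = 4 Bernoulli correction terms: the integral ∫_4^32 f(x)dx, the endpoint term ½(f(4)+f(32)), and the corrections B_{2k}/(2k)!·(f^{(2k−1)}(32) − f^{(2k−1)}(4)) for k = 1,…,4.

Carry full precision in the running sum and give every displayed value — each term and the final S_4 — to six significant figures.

S_4 ≈ 247.730

The integral term ∫_4^32 x·e^(−x/28) dx = 240.960.
Endpoint term: (f(4) + f(32))/2 = (3.46751 + 10.2050)/2 = 6.83626.
Running total after boundary: 247.796.
k=1: B_{2}/(2)! × [f^{(1)}(32) − f^{(1)}(4)] = 1/12 × (-0.0455581 − 0.743038) = -0.0657164.
Running total after k=1: 247.730.
k=2: B_{4}/(4)! × [f^{(3)}(32) − f^{(3)}(4)] = −1/720 × (0.000755427 − 0.00315918) = 3.33854e-06.
Running total after k=2: 247.730.
k=3: B_{6}/(6)! × [f^{(5)}(32) − f^{(5)}(4)] = 1/30240 × (2.00123e-06 − 6.85025e-06) = -1.60351e-10.
Running total after k=3: 247.730.
k=4: B_{8}/(8)! × [f^{(7)}(32) − f^{(7)}(4)] = −1/1209600 × (3.87615e-09 − 1.23354e-08) = 6.99342e-15.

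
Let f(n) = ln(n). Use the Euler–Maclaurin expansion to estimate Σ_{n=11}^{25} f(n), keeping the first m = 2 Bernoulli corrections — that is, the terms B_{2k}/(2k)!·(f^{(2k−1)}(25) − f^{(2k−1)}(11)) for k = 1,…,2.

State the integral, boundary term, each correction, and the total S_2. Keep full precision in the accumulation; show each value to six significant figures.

Integral: ∫_11^25 ln(x) dx = 40.0950.
Boundary: ½(f(11) + f(25)) = ½(2.39790 + 3.21888) = 2.80839.
Running total after boundary: 42.9034.
k=1: B_{2}/(2)! × [f^{(1)}(25) − f^{(1)}(11)] = 1/12 × (0.0400000 − 0.0909091) = -0.00424242.
After k=1: 42.8992.
k=2: B_{4}/(4)! × [f^{(3)}(25) − f^{(3)}(11)] = −1/720 × (0.000128000 − 0.00150263) = 1.90921e-06.

S_2 ≈ 42.8992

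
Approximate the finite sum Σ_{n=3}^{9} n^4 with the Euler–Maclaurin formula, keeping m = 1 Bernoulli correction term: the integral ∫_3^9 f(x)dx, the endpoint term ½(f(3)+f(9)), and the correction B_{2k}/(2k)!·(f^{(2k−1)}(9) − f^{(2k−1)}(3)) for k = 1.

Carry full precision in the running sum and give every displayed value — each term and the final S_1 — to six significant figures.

The integral term ∫_3^9 x^4 dx = 11761.2.
Endpoint term: (f(3) + f(9))/2 = (81.0000 + 6561.00)/2 = 3321.00.
So far: 15082.2.
k=1: B_{2}/(2)! × [f^{(1)}(9) − f^{(1)}(3)] = 1/12 × (2916.00 − 108.000) = 234.000.

S_1 ≈ 15316.2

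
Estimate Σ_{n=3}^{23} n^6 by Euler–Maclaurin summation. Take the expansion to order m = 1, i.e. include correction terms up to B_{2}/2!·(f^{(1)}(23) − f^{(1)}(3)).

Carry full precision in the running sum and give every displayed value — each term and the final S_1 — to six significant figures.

Integral: ∫_3^23 x^6 dx = 4.86403e+08.
Boundary: ½(f(3) + f(23)) = ½(729.000 + 1.48036e+08) = 7.40183e+07.
So far: 5.60422e+08.
Correction k=1: B_{2}/2! · (f^{(1)}(23) − f^{(1)}(3)) = 1/12 · (3.86181e+07 − 1458.00) = 3.21805e+06.

S_1 ≈ 5.63640e+08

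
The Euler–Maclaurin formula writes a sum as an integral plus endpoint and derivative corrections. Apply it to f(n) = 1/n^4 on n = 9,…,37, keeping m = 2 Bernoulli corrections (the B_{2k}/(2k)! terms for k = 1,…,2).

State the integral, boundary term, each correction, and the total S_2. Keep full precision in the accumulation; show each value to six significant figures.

∫_9^37 1/x^4 dx evaluates to 0.000450667.
½[f(9) + f(37)] = ½[0.000152416 + 5.33572e-07] = 7.64747e-05.
So far: 0.000527141.
k=1: B_{2}/(2)! × [f^{(1)}(37) − f^{(1)}(9)] = 1/12 × (-5.76835e-08 − (-6.77404e-05)) = 5.64022e-06.
After k=1: 0.000532782.
k=2: B_{4}/(4)! × [f^{(3)}(37) − f^{(3)}(9)] = −1/720 × (-1.26406e-09 − (-2.50890e-05)) = -3.48441e-08.

S_2 ≈ 0.000532747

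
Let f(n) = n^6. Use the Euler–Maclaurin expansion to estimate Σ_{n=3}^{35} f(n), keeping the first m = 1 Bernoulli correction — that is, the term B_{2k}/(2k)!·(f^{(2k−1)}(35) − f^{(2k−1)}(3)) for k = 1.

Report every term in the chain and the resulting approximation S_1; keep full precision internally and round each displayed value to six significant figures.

S_1 ≈ 1.01367e+10

The integral term ∫_3^35 x^6 dx = 9.19133e+09.
Boundary: ½(f(3) + f(35)) = ½(729.000 + 1.83827e+09) = 9.19133e+08.
Integral + boundary = 1.01105e+10.
k=1: B_{2}/(2)! × [f^{(1)}(35) − f^{(1)}(3)] = 1/12 × (3.15131e+08 − 1458.00) = 2.62608e+07.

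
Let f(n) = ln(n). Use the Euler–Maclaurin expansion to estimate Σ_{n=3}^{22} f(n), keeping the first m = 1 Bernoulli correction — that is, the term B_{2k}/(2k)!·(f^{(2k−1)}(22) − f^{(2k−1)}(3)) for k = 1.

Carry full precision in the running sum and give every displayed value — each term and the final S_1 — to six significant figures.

The integral term ∫_3^22 ln(x) dx = 45.7071.
Boundary: ½(f(3) + f(22)) = ½(1.09861 + 3.09104) = 2.09483.
Integral + boundary = 47.8019.
Order-1 term: 1/12 · (0.0454545 − 0.333333) = -0.0239899.

S_1 ≈ 47.7779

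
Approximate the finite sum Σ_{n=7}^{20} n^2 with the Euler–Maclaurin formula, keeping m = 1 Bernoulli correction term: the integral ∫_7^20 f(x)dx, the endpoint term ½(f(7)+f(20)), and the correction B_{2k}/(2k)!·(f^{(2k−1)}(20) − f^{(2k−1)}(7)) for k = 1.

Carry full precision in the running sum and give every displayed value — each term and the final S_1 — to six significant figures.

S_1 ≈ 2779.00

The integral term ∫_7^20 x^2 dx = 2552.33.
Endpoint term: (f(7) + f(20))/2 = (49.0000 + 400.000)/2 = 224.500.
Running total after boundary: 2776.83.
k=1: B_{2}/(2)! × [f^{(1)}(20) − f^{(1)}(7)] = 1/12 × (40.0000 − 14.0000) = 2.16667.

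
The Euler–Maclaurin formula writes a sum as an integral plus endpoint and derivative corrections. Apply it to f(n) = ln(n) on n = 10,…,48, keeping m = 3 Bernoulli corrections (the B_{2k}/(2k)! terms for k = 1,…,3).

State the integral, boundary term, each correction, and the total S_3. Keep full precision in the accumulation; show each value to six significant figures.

S_3 ≈ 127.872

The integral term ∫_10^48 ln(x) dx = 124.792.
½[f(10) + f(48)] = ½[2.30259 + 3.87120] = 3.08689.
Integral + boundary = 127.879.
k=1: B_{2}/(2)! × [f^{(1)}(48) − f^{(1)}(10)] = 1/12 × (0.0208333 − 0.100000) = -0.00659722.
Partial sum through k=1: 127.872.
k=2: B_{4}/(4)! × [f^{(3)}(48) − f^{(3)}(10)] = −1/720 × (1.80845e-05 − 0.00200000) = 2.75266e-06.
Partial sum through k=2: 127.872.
k=3: B_{6}/(6)! × [f^{(5)}(48) − f^{(5)}(10)] = 1/30240 × (9.41901e-08 − 0.000240000) = -7.93339e-09.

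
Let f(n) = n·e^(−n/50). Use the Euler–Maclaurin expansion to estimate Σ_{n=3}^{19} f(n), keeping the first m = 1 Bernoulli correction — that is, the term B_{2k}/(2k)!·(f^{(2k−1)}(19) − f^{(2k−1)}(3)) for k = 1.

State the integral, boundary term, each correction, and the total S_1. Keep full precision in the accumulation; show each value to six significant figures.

S_1 ≈ 144.225

The integral term ∫_3^19 x·e^(−x/50) dx = 136.354.
Endpoint term: (f(3) + f(19))/2 = (2.82529 + 12.9934)/2 = 7.90933.
Integral + boundary = 144.263.
Correction k=1: B_{2}/2! · (f^{(1)}(19) − f^{(1)}(3)) = 1/12 · (0.423994 − 0.885259) = -0.0384387.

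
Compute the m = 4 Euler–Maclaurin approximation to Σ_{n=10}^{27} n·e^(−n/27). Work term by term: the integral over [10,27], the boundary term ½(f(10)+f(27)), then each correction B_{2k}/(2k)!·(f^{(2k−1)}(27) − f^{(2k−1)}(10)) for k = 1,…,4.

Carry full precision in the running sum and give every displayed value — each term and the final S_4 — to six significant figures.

S_4 ≈ 161.802

∫_10^27 x·e^(−x/27) dx evaluates to 153.420.
Boundary: ½(f(10) + f(27)) = ½(6.90479 + 9.93274) = 8.41877.
Running total after boundary: 161.839.
Order-1 term: 1/12 · (0.00000 − 0.434746) = -0.0362288.
Running total after k=1: 161.802.
Order-2 term: −1/720 · (0.00100927 − 0.00249068) = 2.05751e-06.
Running total after k=2: 161.802.
Order-3 term: 1/30240 · (2.76892e-06 − 6.01508e-06) = -1.07347e-10.
Running total after k=3: 161.802.
Order-4 term: −1/1209600 · (5.69737e-09 − 1.18156e-08) = 5.05809e-15.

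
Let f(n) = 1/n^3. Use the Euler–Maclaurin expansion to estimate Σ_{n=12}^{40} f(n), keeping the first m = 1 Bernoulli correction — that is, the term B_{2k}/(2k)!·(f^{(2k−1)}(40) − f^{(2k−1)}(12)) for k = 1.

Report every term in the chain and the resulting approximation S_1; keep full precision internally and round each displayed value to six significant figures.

S_1 ≈ 0.00346885

∫_12^40 1/x^3 dx evaluates to 0.00315972.
Endpoint term: (f(12) + f(40))/2 = (0.000578704 + 1.56250e-05)/2 = 0.000297164.
Integral + boundary = 0.00345689.
k=1: B_{2}/(2)! × [f^{(1)}(40) − f^{(1)}(12)] = 1/12 × (-1.17187e-06 − (-0.000144676)) = 1.19587e-05.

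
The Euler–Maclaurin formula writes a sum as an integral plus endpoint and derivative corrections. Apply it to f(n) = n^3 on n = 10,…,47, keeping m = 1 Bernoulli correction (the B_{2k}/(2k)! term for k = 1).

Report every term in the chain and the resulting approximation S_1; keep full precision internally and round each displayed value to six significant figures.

The integral term ∫_10^47 x^3 dx = 1.21742e+06.
Boundary: ½(f(10) + f(47)) = ½(1000.00 + 103823) = 52411.5.
So far: 1.26983e+06.
Correction k=1: B_{2}/2! · (f^{(1)}(47) − f^{(1)}(10)) = 1/12 · (6627.00 − 300.000) = 527.250.

S_1 ≈ 1.27036e+06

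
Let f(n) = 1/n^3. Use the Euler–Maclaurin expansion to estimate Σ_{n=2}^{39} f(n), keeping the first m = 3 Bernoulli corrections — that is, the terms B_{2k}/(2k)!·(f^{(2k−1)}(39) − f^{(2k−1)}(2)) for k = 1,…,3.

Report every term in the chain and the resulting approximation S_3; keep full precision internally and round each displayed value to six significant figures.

S_3 ≈ 0.201828

The integral term ∫_2^39 1/x^3 dx = 0.124671.
½[f(2) + f(39)] = ½[0.125000 + 1.68580e-05] = 0.0625084.
So far: 0.187180.
k=1: B_{2}/(2)! × [f^{(1)}(39) − f^{(1)}(2)] = 1/12 × (-1.29677e-06 − (-0.187500)) = 0.0156249.
Running total after k=1: 0.202805.
k=2: B_{4}/(4)! × [f^{(3)}(39) − f^{(3)}(2)] = −1/720 × (-1.70515e-08 − (-0.937500)) = -0.00130208.
Running total after k=2: 0.201503.
k=3: B_{6}/(6)! × [f^{(5)}(39) − f^{(5)}(2)] = 1/30240 × (-4.70851e-10 − (-9.84375)) = 0.000325521.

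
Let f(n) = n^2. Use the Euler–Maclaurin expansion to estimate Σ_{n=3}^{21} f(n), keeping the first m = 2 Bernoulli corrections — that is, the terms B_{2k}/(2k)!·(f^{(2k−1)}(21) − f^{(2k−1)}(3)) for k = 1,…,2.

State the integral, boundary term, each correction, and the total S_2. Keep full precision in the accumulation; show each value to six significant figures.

S_2 ≈ 3306.00

∫_3^21 x^2 dx evaluates to 3078.00.
Boundary: ½(f(3) + f(21)) = ½(9.00000 + 441.000) = 225.000.
So far: 3303.00.
k=1: B_{2}/(2)! × [f^{(1)}(21) − f^{(1)}(3)] = 1/12 × (42.0000 − 6.00000) = 3.00000.
After k=1: 3306.00.
k=2: B_{4}/(4)! × [f^{(3)}(21) − f^{(3)}(3)] = −1/720 × (0.00000 − 0.00000) = 0.00000.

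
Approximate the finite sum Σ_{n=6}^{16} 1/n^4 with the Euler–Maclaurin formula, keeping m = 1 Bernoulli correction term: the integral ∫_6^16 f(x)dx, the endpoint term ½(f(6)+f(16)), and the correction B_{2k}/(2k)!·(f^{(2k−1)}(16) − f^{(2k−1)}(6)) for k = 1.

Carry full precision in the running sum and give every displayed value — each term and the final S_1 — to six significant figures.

S_1 ≈ 0.00189781

The integral term ∫_6^16 1/x^4 dx = 0.00146183.
½[f(6) + f(16)] = ½[0.000771605 + 1.52588e-05] = 0.000393432.
Running total after boundary: 0.00185526.
k=1: B_{2}/(2)! × [f^{(1)}(16) − f^{(1)}(6)] = 1/12 × (-3.81470e-06 − (-0.000514403)) = 4.25490e-05.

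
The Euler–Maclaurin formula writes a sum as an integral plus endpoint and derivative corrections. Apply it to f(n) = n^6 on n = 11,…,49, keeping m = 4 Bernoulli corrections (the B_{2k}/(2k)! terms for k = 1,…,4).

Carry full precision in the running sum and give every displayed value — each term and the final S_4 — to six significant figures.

The integral term ∫_11^49 x^6 dx = 9.68862e+10.
½[f(11) + f(49)] = ½[1.77156e+06 + 1.38413e+10] = 6.92153e+09.
Integral + boundary = 1.03808e+11.
Correction k=1: B_{2}/2! · (f^{(1)}(49) − f^{(1)}(11)) = 1/12 · (1.69485e+09 − 966306) = 1.41157e+08.
After k=1: 1.03949e+11.
Correction k=2: B_{4}/4! · (f^{(3)}(49) − f^{(3)}(11)) = −1/720 · (1.41179e+07 − 159720) = -19386.3.
After k=2: 1.03949e+11.
Correction k=3: B_{6}/6! · (f^{(5)}(49) − f^{(5)}(11)) = 1/30240 · (35280.0 − 7920.00) = 0.904762.
After k=3: 1.03949e+11.
Correction k=4: B_{8}/8! · (f^{(7)}(49) − f^{(7)}(11)) = −1/1209600 · (0.00000 − 0.00000) = 0.00000.

S_4 ≈ 1.03949e+11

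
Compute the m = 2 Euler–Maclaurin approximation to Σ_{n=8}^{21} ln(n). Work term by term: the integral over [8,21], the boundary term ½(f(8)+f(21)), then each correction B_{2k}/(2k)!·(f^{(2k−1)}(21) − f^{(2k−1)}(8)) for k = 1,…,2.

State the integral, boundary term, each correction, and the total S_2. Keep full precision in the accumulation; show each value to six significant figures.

S_2 ≈ 36.8550

The integral term ∫_8^21 ln(x) dx = 34.2994.
Endpoint term: (f(8) + f(21))/2 = (2.07944 + 3.04452)/2 = 2.56198.
Running total after boundary: 36.8614.
Order-1 term: 1/12 · (0.0476190 − 0.125000) = -0.00644841.
Partial sum through k=1: 36.8550.
Order-2 term: −1/720 · (0.000215959 − 0.00390625) = 5.12540e-06.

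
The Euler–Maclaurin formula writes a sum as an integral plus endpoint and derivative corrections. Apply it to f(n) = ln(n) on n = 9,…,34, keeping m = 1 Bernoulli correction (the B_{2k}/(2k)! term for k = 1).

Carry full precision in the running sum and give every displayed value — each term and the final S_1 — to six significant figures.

S_1 ≈ 77.9762

∫_9^34 ln(x) dx evaluates to 75.1212.
Boundary: ½(f(9) + f(34)) = ½(2.19722 + 3.52636) = 2.86179.
Running total after boundary: 77.9830.
k=1: B_{2}/(2)! × [f^{(1)}(34) − f^{(1)}(9)] = 1/12 × (0.0294118 − 0.111111) = -0.00680828.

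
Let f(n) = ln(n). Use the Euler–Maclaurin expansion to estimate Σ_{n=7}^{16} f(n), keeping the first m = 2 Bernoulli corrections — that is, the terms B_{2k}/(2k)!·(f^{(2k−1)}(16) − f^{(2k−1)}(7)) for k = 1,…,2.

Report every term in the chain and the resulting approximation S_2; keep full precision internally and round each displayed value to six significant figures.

Integral: ∫_7^16 ln(x) dx = 21.7400.
½[f(7) + f(16)] = ½[1.94591 + 2.77259] = 2.35925.
Integral + boundary = 24.0993.
Order-1 term: 1/12 · (0.0625000 − 0.142857) = -0.00669643.
Running total after k=1: 24.0926.
Order-2 term: −1/720 · (0.000488281 − 0.00583090) = 7.42031e-06.

S_2 ≈ 24.0926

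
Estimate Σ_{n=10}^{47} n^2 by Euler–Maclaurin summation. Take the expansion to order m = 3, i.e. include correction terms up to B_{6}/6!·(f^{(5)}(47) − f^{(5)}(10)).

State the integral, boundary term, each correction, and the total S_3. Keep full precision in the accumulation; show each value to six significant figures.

S_3 ≈ 35435.0

Integral: ∫_10^47 x^2 dx = 34274.3.
Boundary: ½(f(10) + f(47)) = ½(100.000 + 2209.00) = 1154.50.
Running total after boundary: 35428.8.
Order-1 term: 1/12 · (94.0000 − 20.0000) = 6.16667.
Partial sum through k=1: 35435.0.
Order-2 term: −1/720 · (0.00000 − 0.00000) = 0.00000.
Partial sum through k=2: 35435.0.
Order-3 term: 1/30240 · (0.00000 − 0.00000) = 0.00000.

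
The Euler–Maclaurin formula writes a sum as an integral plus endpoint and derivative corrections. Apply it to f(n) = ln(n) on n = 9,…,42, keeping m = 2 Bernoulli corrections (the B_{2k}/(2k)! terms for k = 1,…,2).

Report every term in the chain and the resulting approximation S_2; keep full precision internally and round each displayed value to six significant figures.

Integral: ∫_9^42 ln(x) dx = 104.207.
Boundary: ½(f(9) + f(42)) = ½(2.19722 + 3.73767) = 2.96745.
Integral + boundary = 107.175.
k=1: B_{2}/(2)! × [f^{(1)}(42) − f^{(1)}(9)] = 1/12 × (0.0238095 − 0.111111) = -0.00727513.
Partial sum through k=1: 107.167.
k=2: B_{4}/(4)! × [f^{(3)}(42) − f^{(3)}(9)] = −1/720 × (2.69949e-05 − 0.00274348) = 3.77290e-06.

S_2 ≈ 107.167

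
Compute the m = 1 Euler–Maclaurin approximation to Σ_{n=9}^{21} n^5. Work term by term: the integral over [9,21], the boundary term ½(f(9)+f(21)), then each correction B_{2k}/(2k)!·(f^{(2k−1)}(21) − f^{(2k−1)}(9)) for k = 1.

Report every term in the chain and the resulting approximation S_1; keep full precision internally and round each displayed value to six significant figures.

S_1 ≈ 1.63557e+07

∫_9^21 x^5 dx evaluates to 1.42058e+07.
Boundary: ½(f(9) + f(21)) = ½(59049.0 + 4.08410e+06) = 2.07158e+06.
So far: 1.62774e+07.
Order-1 term: 1/12 · (972405 − 32805.0) = 78300.0.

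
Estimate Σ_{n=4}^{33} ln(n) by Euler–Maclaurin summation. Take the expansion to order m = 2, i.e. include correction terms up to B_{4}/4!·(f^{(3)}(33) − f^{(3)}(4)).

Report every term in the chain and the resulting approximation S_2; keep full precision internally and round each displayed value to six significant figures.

∫_4^33 ln(x) dx evaluates to 80.8396.
½[f(4) + f(33)] = ½[1.38629 + 3.49651] = 2.44140.
So far: 83.2810.
Order-1 term: 1/12 · (0.0303030 − 0.250000) = -0.0183081.
After k=1: 83.2627.
Order-2 term: −1/720 · (5.56529e-05 − 0.0312500) = 4.33255e-05.

S_2 ≈ 83.2627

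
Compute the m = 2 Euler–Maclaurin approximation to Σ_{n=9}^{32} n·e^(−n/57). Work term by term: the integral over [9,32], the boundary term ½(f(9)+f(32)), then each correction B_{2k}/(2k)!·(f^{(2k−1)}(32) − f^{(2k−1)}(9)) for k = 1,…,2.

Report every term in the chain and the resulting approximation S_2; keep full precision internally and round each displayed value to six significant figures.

S_2 ≈ 331.772

The integral term ∫_9^32 x·e^(−x/57) dx = 318.842.
Boundary: ½(f(9) + f(32)) = ½(7.68546 + 18.2531) = 12.9693.
Running total after boundary: 331.811.
Order-1 term: 1/12 · (0.250179 − 0.719107) = -0.0390773.
Partial sum through k=1: 331.772.
Order-2 term: −1/720 · (0.000428130 − 0.000746995) = 4.42868e-07.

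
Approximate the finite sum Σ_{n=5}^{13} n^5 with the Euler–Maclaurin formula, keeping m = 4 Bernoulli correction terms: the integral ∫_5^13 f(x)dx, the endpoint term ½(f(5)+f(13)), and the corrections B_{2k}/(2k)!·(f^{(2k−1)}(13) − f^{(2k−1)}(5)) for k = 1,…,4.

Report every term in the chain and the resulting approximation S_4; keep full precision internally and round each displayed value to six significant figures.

∫_5^13 x^5 dx evaluates to 801864.
Endpoint term: (f(5) + f(13))/2 = (3125.00 + 371293)/2 = 187209.
Integral + boundary = 989073.
k=1: B_{2}/(2)! × [f^{(1)}(13) − f^{(1)}(5)] = 1/12 × (142805 − 3125.00) = 11640.0.
Running total after k=1: 1.00071e+06.
k=2: B_{4}/(4)! × [f^{(3)}(13) − f^{(3)}(5)] = −1/720 × (10140.0 − 1500.00) = -12.0000.
Running total after k=2: 1.00070e+06.
k=3: B_{6}/(6)! × [f^{(5)}(13) − f^{(5)}(5)] = 1/30240 × (120.000 − 120.000) = 0.00000.
Running total after k=3: 1.00070e+06.
k=4: B_{8}/(8)! × [f^{(7)}(13) − f^{(7)}(5)] = −1/1209600 × (0.00000 − 0.00000) = 0.00000.

S_4 ≈ 1.00070e+06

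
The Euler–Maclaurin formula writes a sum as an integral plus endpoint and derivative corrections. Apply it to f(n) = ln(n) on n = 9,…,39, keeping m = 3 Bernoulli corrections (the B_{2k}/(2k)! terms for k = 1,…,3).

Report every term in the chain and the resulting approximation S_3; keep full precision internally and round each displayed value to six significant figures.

The integral term ∫_9^39 ln(x) dx = 93.1039.
Endpoint term: (f(9) + f(39))/2 = (2.19722 + 3.66356)/2 = 2.93039.
Integral + boundary = 96.0343.
Order-1 term: 1/12 · (0.0256410 − 0.111111) = -0.00712251.
Running total after k=1: 96.0272.
Order-2 term: −1/720 · (3.37160e-05 − 0.00274348) = 3.76357e-06.
Running total after k=2: 96.0272.
Order-3 term: 1/30240 · (2.66004e-07 − 0.000406442) = -1.34317e-08.

S_3 ≈ 96.0272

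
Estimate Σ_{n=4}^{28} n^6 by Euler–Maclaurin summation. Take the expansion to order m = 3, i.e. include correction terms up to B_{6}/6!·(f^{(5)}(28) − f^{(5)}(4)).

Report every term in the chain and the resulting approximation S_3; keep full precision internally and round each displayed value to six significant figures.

The integral term ∫_4^28 x^6 dx = 1.92756e+09.
½[f(4) + f(28)] = ½[4096.00 + 4.81890e+08] = 2.40947e+08.
Running total after boundary: 2.16851e+09.
Correction k=1: B_{2}/2! · (f^{(1)}(28) − f^{(1)}(4)) = 1/12 · (1.03262e+08 − 6144.00) = 8.60467e+06.
Running total after k=1: 2.17711e+09.
Correction k=2: B_{4}/4! · (f^{(3)}(28) − f^{(3)}(4)) = −1/720 · (2.63424e+06 − 7680.00) = -3648.00.
Running total after k=2: 2.17711e+09.
Correction k=3: B_{6}/6! · (f^{(5)}(28) − f^{(5)}(4)) = 1/30240 · (20160.0 − 2880.00) = 0.571429.

S_3 ≈ 2.17711e+09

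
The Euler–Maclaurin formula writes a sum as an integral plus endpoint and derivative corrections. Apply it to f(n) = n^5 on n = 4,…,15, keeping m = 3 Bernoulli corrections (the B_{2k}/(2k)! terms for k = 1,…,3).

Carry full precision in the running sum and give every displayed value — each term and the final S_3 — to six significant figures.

S_3 ≈ 2.29892e+06

The integral term ∫_4^15 x^5 dx = 1.89775e+06.
½[f(4) + f(15)] = ½[1024.00 + 759375] = 380200.
Running total after boundary: 2.27795e+06.
k=1: B_{2}/(2)! × [f^{(1)}(15) − f^{(1)}(4)] = 1/12 × (253125 − 1280.00) = 20987.1.
After k=1: 2.29894e+06.
k=2: B_{4}/(4)! × [f^{(3)}(15) − f^{(3)}(4)] = −1/720 × (13500.0 − 960.000) = -17.4167.
After k=2: 2.29892e+06.
k=3: B_{6}/(6)! × [f^{(5)}(15) − f^{(5)}(4)] = 1/30240 × (120.000 − 120.000) = 0.00000.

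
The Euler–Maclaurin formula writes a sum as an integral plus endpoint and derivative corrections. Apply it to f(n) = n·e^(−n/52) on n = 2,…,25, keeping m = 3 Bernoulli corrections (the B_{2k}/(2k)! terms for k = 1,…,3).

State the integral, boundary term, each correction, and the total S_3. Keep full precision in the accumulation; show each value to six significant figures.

Integral: ∫_2^25 x·e^(−x/52) dx = 226.347.
Boundary: ½(f(2) + f(25)) = ½(1.92454 + 15.4577) = 8.69111.
Running total after boundary: 235.038.
k=1: B_{2}/(2)! × [f^{(1)}(25) − f^{(1)}(2)] = 1/12 × (0.321044 − 0.925258) = -0.0503512.
After k=1: 234.988.
k=2: B_{4}/(4)! × [f^{(3)}(25) − f^{(3)}(2)] = −1/720 × (0.000576058 − 0.00105392) = 6.63696e-07.
After k=2: 234.988.
k=3: B_{6}/(6)! × [f^{(5)}(25) − f^{(5)}(2)] = 1/30240 × (3.82169e-07 − 6.52979e-07) = -8.95536e-12.

S_3 ≈ 234.988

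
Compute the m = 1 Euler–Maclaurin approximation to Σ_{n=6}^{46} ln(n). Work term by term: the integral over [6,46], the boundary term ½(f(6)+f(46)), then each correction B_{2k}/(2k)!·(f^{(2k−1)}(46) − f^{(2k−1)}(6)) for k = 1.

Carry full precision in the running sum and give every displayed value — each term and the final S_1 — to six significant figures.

S_1 ≈ 128.165

∫_6^46 ln(x) dx evaluates to 125.367.
Endpoint term: (f(6) + f(46))/2 = (1.79176 + 3.82864)/2 = 2.81020.
Running total after boundary: 128.177.
Correction k=1: B_{2}/2! · (f^{(1)}(46) − f^{(1)}(6)) = 1/12 · (0.0217391 − 0.166667) = -0.0120773.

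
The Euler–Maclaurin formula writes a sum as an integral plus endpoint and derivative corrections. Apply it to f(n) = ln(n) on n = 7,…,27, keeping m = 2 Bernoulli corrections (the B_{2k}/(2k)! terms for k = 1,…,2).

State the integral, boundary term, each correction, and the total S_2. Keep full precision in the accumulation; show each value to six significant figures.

S_2 ≈ 57.9783

∫_7^27 ln(x) dx evaluates to 55.3662.
Endpoint term: (f(7) + f(27))/2 = (1.94591 + 3.29584)/2 = 2.62087.
So far: 57.9871.
Order-1 term: 1/12 · (0.0370370 − 0.142857) = -0.00881834.
Running total after k=1: 57.9783.
Order-2 term: −1/720 · (0.000101611 − 0.00583090) = 7.95735e-06.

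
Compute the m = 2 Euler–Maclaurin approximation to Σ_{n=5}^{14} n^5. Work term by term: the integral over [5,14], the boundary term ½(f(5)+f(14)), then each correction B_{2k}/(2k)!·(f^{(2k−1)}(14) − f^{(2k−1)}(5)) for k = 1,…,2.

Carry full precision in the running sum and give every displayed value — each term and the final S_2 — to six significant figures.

S_2 ≈ 1.53852e+06

The integral term ∫_5^14 x^5 dx = 1.25232e+06.
Endpoint term: (f(5) + f(14))/2 = (3125.00 + 537824)/2 = 270474.
Integral + boundary = 1.52279e+06.
Order-1 term: 1/12 · (192080 − 3125.00) = 15746.2.
After k=1: 1.53854e+06.
Order-2 term: −1/720 · (11760.0 − 1500.00) = -14.2500.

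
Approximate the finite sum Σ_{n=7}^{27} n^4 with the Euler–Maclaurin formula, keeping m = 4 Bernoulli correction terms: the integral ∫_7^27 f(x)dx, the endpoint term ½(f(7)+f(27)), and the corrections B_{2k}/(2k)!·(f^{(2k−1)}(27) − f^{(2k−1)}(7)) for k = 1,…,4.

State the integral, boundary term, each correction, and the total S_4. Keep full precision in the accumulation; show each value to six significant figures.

S_4 ≈ 3.13979e+06

The integral term ∫_7^27 x^4 dx = 2.86642e+06.
½[f(7) + f(27)] = ½[2401.00 + 531441] = 266921.
Running total after boundary: 3.13334e+06.
Order-1 term: 1/12 · (78732.0 − 1372.00) = 6446.67.
Running total after k=1: 3.13979e+06.
Order-2 term: −1/720 · (648.000 − 168.000) = -0.666667.
Running total after k=2: 3.13979e+06.
Order-3 term: 1/30240 · (0.00000 − 0.00000) = 0.00000.
Running total after k=3: 3.13979e+06.
Order-4 term: −1/1209600 · (0.00000 − 0.00000) = 0.00000.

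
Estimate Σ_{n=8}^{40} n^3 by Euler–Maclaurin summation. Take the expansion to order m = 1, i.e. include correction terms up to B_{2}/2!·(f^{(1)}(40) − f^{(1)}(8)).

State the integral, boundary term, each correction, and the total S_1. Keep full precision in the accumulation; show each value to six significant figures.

∫_8^40 x^3 dx evaluates to 638976.
Boundary: ½(f(8) + f(40)) = ½(512.000 + 64000.0) = 32256.0.
So far: 671232.
k=1: B_{2}/(2)! × [f^{(1)}(40) − f^{(1)}(8)] = 1/12 × (4800.00 − 192.000) = 384.000.

S_1 ≈ 671616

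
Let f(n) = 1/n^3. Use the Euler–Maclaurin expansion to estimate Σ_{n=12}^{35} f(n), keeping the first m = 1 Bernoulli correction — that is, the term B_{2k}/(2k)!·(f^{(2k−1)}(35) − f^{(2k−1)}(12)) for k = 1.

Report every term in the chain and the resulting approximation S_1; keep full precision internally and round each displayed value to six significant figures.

Integral: ∫_12^35 1/x^3 dx = 0.00306406.
Boundary: ½(f(12) + f(35)) = ½(0.000578704 + 2.33236e-05) = 0.000301014.
Running total after boundary: 0.00336507.
Correction k=1: B_{2}/2! · (f^{(1)}(35) − f^{(1)}(12)) = 1/12 · (-1.99917e-06 − (-0.000144676)) = 1.18897e-05.

S_1 ≈ 0.00337696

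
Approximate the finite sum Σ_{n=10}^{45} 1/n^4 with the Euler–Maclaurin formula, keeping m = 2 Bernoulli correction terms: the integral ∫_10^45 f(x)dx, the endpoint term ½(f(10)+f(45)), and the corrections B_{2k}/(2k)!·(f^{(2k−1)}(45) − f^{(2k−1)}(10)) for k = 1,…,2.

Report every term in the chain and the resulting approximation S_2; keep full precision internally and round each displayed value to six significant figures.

The integral term ∫_10^45 1/x^4 dx = 0.000329675.
½[f(10) + f(45)] = ½[0.000100000 + 2.43865e-07] = 5.01219e-05.
So far: 0.000379797.
Order-1 term: 1/12 · (-2.16769e-08 − (-4.00000e-05)) = 3.33153e-06.
Partial sum through k=1: 0.000383129.
Order-2 term: −1/720 · (-3.21139e-10 − (-1.20000e-05)) = -1.66662e-08.

S_2 ≈ 0.000383112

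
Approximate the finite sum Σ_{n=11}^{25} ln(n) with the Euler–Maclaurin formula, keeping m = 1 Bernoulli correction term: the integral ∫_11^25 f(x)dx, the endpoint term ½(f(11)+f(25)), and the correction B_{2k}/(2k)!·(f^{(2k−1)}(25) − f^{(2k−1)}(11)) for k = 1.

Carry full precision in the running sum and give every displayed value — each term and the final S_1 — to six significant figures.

Integral: ∫_11^25 ln(x) dx = 40.0950.
½[f(11) + f(25)] = ½[2.39790 + 3.21888] = 2.80839.
Integral + boundary = 42.9034.
k=1: B_{2}/(2)! × [f^{(1)}(25) − f^{(1)}(11)] = 1/12 × (0.0400000 − 0.0909091) = -0.00424242.

S_1 ≈ 42.8992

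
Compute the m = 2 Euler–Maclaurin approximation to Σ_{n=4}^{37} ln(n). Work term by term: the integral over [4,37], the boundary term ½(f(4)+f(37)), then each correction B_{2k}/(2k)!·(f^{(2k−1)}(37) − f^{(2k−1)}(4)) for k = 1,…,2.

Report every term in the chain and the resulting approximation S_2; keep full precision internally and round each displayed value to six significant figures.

S_2 ≈ 97.5389

Integral: ∫_4^37 ln(x) dx = 95.0588.
Boundary: ½(f(4) + f(37)) = ½(1.38629 + 3.61092) = 2.49861.
Integral + boundary = 97.5574.
Correction k=1: B_{2}/2! · (f^{(1)}(37) − f^{(1)}(4)) = 1/12 · (0.0270270 − 0.250000) = -0.0185811.
After k=1: 97.5388.
Correction k=2: B_{4}/4! · (f^{(3)}(37) − f^{(3)}(4)) = −1/720 · (3.94843e-05 − 0.0312500) = 4.33479e-05.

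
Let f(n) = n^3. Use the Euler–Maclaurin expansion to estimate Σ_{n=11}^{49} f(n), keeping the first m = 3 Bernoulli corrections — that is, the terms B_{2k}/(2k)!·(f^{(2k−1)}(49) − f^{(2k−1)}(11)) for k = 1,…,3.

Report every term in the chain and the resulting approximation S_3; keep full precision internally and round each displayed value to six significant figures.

S_3 ≈ 1.49760e+06

Integral: ∫_11^49 x^3 dx = 1.43754e+06.
Boundary: ½(f(11) + f(49)) = ½(1331.00 + 117649) = 59490.0.
Running total after boundary: 1.49703e+06.
Correction k=1: B_{2}/2! · (f^{(1)}(49) − f^{(1)}(11)) = 1/12 · (7203.00 − 363.000) = 570.000.
After k=1: 1.49760e+06.
Correction k=2: B_{4}/4! · (f^{(3)}(49) − f^{(3)}(11)) = −1/720 · (6.00000 − 6.00000) = 0.00000.
After k=2: 1.49760e+06.
Correction k=3: B_{6}/6! · (f^{(5)}(49) − f^{(5)}(11)) = 1/30240 · (0.00000 − 0.00000) = 0.00000.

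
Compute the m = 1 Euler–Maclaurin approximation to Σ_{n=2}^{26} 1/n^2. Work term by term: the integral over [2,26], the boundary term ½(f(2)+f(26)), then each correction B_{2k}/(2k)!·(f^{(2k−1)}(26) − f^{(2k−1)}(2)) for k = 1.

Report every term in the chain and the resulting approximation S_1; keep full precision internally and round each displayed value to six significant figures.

S_1 ≈ 0.608102

Integral: ∫_2^26 1/x^2 dx = 0.461538.
½[f(2) + f(26)] = ½[0.250000 + 0.00147929] = 0.125740.
Running total after boundary: 0.587278.
Correction k=1: B_{2}/2! · (f^{(1)}(26) − f^{(1)}(2)) = 1/12 · (-0.000113792 − (-0.250000)) = 0.0208239.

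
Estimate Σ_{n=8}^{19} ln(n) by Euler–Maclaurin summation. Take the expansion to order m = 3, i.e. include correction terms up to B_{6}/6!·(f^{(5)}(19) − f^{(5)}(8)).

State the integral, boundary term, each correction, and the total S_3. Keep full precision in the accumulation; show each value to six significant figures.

S_3 ≈ 30.8147

The integral term ∫_8^19 ln(x) dx = 28.3088.
Endpoint term: (f(8) + f(19))/2 = (2.07944 + 2.94444)/2 = 2.51194.
So far: 30.8207.
k=1: B_{2}/(2)! × [f^{(1)}(19) − f^{(1)}(8)] = 1/12 × (0.0526316 − 0.125000) = -0.00603070.
Partial sum through k=1: 30.8147.
k=2: B_{4}/(4)! × [f^{(3)}(19) − f^{(3)}(8)] = −1/720 × (0.000291588 − 0.00390625) = 5.02036e-06.
Partial sum through k=2: 30.8147.
k=3: B_{6}/(6)! × [f^{(5)}(19) − f^{(5)}(8)] = 1/30240 × (9.69267e-06 − 0.000732422) = -2.38998e-08.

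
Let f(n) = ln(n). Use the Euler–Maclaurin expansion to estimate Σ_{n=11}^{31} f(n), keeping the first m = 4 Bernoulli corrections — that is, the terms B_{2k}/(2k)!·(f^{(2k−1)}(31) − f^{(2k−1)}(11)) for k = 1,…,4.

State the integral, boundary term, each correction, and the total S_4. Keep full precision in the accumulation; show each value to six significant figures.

S_4 ≈ 62.9878

∫_11^31 ln(x) dx evaluates to 60.0768.
½[f(11) + f(31)] = ½[2.39790 + 3.43399] = 2.91594.
So far: 62.9927.
Order-1 term: 1/12 · (0.0322581 − 0.0909091) = -0.00488759.
Running total after k=1: 62.9878.
Order-2 term: −1/720 · (6.71344e-05 − 0.00150263) = 1.99374e-06.
Running total after k=2: 62.9878.
Order-3 term: 1/30240 · (8.38306e-07 − 0.000149021) = -4.90023e-09.
Running total after k=3: 62.9878.
Order-4 term: −1/1209600 · (2.61698e-08 − 3.69474e-05) = 3.05235e-11.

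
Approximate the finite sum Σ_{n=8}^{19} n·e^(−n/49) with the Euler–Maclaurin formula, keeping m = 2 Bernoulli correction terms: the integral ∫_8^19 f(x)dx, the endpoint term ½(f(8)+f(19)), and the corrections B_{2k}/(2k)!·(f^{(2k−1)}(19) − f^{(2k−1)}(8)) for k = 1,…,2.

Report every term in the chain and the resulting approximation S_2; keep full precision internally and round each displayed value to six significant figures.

S_2 ≈ 121.075

Integral: ∫_8^19 x·e^(−x/49) dx = 111.255.
½[f(8) + f(19)] = ½[6.79493 + 12.8930] = 9.84396.
Integral + boundary = 121.099.
Order-1 term: 1/12 · (0.415456 − 0.710694) = -0.0246031.
Running total after k=1: 121.075.
Order-2 term: −1/720 · (0.000738281 − 0.00100351) = 3.68372e-07.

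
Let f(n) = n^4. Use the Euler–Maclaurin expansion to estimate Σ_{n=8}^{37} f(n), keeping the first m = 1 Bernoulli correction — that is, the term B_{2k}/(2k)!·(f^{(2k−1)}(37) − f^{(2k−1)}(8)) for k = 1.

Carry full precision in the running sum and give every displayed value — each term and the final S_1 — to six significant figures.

Integral: ∫_8^37 x^4 dx = 1.38622e+07.
½[f(8) + f(37)] = ½[4096.00 + 1.87416e+06] = 939128.
Integral + boundary = 1.48014e+07.
Order-1 term: 1/12 · (202612 − 2048.00) = 16713.7.

S_1 ≈ 1.48181e+07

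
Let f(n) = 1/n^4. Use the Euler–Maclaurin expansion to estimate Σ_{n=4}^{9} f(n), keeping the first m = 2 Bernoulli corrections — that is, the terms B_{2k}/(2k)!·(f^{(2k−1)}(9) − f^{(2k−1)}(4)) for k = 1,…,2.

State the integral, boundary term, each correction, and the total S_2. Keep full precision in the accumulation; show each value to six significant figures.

S_2 ≈ 0.00709016

The integral term ∫_4^9 1/x^4 dx = 0.00475109.
Endpoint term: (f(4) + f(9))/2 = (0.00390625 + 0.000152416)/2 = 0.00202933.
Integral + boundary = 0.00678042.
Correction k=1: B_{2}/2! · (f^{(1)}(9) − f^{(1)}(4)) = 1/12 · (-6.77404e-05 − (-0.00390625)) = 0.000319876.
Partial sum through k=1: 0.00710029.
Correction k=2: B_{4}/4! · (f^{(3)}(9) − f^{(3)}(4)) = −1/720 · (-2.50890e-05 − (-0.00732422)) = -1.01377e-05.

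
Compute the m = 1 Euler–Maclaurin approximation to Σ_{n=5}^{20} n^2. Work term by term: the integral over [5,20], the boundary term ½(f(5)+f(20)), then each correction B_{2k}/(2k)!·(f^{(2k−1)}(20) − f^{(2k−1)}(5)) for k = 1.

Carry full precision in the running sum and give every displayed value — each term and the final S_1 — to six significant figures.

S_1 ≈ 2840.00

∫_5^20 x^2 dx evaluates to 2625.00.
Boundary: ½(f(5) + f(20)) = ½(25.0000 + 400.000) = 212.500.
So far: 2837.50.
Correction k=1: B_{2}/2! · (f^{(1)}(20) − f^{(1)}(5)) = 1/12 · (40.0000 − 10.0000) = 2.50000.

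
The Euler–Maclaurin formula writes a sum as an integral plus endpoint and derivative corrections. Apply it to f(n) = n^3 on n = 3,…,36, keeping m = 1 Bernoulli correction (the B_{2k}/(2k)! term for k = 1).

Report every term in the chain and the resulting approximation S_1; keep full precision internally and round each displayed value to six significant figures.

S_1 ≈ 443547

∫_3^36 x^3 dx evaluates to 419884.
½[f(3) + f(36)] = ½[27.0000 + 46656.0] = 23341.5.
Integral + boundary = 443225.
k=1: B_{2}/(2)! × [f^{(1)}(36) − f^{(1)}(3)] = 1/12 × (3888.00 − 27.0000) = 321.750.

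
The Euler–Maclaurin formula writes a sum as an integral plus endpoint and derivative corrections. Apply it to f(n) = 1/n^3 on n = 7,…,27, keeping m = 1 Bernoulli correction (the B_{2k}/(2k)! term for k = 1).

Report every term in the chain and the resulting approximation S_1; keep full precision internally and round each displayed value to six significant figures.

The integral term ∫_7^27 1/x^3 dx = 0.00951821.
Endpoint term: (f(7) + f(27))/2 = (0.00291545 + 5.08053e-05)/2 = 0.00148313.
Integral + boundary = 0.0110013.
Order-1 term: 1/12 · (-5.64503e-06 − (-0.00124948)) = 0.000103653.

S_1 ≈ 0.0111050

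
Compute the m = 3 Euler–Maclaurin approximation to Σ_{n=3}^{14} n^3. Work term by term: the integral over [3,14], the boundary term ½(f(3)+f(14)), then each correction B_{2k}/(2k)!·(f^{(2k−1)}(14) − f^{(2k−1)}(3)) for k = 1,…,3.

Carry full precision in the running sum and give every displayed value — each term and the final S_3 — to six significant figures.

The integral term ∫_3^14 x^3 dx = 9583.75.
Endpoint term: (f(3) + f(14))/2 = (27.0000 + 2744.00)/2 = 1385.50.
Integral + boundary = 10969.2.
Correction k=1: B_{2}/2! · (f^{(1)}(14) − f^{(1)}(3)) = 1/12 · (588.000 − 27.0000) = 46.7500.
Running total after k=1: 11016.0.
Correction k=2: B_{4}/4! · (f^{(3)}(14) − f^{(3)}(3)) = −1/720 · (6.00000 − 6.00000) = 0.00000.
Running total after k=2: 11016.0.
Correction k=3: B_{6}/6! · (f^{(5)}(14) − f^{(5)}(3)) = 1/30240 · (0.00000 − 0.00000) = 0.00000.

S_3 ≈ 11016.0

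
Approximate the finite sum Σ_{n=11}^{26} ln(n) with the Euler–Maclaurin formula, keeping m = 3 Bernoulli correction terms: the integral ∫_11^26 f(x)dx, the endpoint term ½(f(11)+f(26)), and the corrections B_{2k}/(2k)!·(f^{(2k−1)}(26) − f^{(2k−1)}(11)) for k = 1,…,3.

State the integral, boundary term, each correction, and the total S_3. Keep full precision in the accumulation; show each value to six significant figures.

∫_11^26 ln(x) dx evaluates to 43.3337.
½[f(11) + f(26)] = ½[2.39790 + 3.25810] = 2.82800.
Running total after boundary: 46.1617.
Order-1 term: 1/12 · (0.0384615 − 0.0909091) = -0.00437063.
Partial sum through k=1: 46.1573.
Order-2 term: −1/720 · (0.000113792 − 0.00150263) = 1.92894e-06.
Partial sum through k=2: 46.1573.
Order-3 term: 1/30240 · (2.01997e-06 − 0.000149021) = -4.86115e-09.

S_3 ≈ 46.1573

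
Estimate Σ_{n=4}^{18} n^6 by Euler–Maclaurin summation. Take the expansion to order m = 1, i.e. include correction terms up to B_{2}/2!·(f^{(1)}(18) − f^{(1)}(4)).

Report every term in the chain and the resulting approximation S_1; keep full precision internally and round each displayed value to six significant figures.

The integral term ∫_4^18 x^6 dx = 8.74577e+07.
½[f(4) + f(18)] = ½[4096.00 + 3.40122e+07] = 1.70082e+07.
Running total after boundary: 1.04466e+08.
Order-1 term: 1/12 · (1.13374e+07 − 6144.00) = 944272.

S_1 ≈ 1.05410e+08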